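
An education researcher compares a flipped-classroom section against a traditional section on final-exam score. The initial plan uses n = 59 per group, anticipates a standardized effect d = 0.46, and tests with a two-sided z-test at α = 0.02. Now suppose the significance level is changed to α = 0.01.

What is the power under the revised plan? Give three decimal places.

Power ≈ 0.469

δ = d·√(n/2) = 0.46 × √(59/2) = 2.4984 (unchanged). New critical value: z_{0.005} = 2.576.
Revised power = Φ(δ − 2.576) + Φ(−δ − 2.576) = Φ(-0.077) + Φ(-5.074) = 0.4692 + 0.0000 = 0.4692.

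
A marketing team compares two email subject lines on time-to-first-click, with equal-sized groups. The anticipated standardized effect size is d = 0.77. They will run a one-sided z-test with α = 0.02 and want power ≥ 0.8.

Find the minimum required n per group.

For power 0.8 need Φ(δ − z_{0.02}) = 0.8, so δ = z_{0.02} + z_{0.20} = 2.054 + 0.842 = 2.895.
δ = d·√(n/2) ⇒ n = 2(δ/d)² = 2 × (2.895 / 0.77)² = 28.28.
Round up to the next whole unit.

n = 29 per group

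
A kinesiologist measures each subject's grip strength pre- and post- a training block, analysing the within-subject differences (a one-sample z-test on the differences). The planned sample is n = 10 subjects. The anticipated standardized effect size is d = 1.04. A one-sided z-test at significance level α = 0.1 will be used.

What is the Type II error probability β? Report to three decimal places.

Noncentrality parameter: δ = d·√n = 1.04 × √10 = 3.2888
Critical value for a one-sided test at α = 0.1: z_α = 1.282.
Power = Φ(δ − 1.282) = Φ(2.007) = 0.9776.
Type II error: β = 1 − power = 1 − 0.9776 = 0.0224.

β ≈ 0.022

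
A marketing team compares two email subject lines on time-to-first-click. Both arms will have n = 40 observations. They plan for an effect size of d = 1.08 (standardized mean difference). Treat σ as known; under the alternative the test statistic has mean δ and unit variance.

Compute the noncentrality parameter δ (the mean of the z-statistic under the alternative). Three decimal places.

δ ≈ 4.830

δ = d·√(n/2) = 1.08 × √(40/2) = 4.8299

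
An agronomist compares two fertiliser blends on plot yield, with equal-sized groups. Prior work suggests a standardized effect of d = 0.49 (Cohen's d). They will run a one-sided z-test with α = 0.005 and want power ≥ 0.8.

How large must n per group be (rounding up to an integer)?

For power 0.8 need Φ(δ − z_{0.005}) = 0.8, so δ = z_{0.005} + z_{0.20} = 2.576 + 0.842 = 3.417.
δ = d·√(n/2) ⇒ n = 2(δ/d)² = 2 × (3.417 / 0.49)² = 97.28.
Round up to the next whole unit.

n = 98 per group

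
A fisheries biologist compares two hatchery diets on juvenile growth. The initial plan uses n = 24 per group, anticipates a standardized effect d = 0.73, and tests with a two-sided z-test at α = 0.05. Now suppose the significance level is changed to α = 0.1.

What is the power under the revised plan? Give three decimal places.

δ = d·√(n/2) = 0.73 × √(24/2) = 2.5288 (unchanged). New critical value: z_{0.05} = 1.645.
Revised power = Φ(δ − 1.645) + Φ(−δ − 1.645) = Φ(0.884) + Φ(-4.174) = 0.8116 + 0.0000 = 0.8117.

Power ≈ 0.812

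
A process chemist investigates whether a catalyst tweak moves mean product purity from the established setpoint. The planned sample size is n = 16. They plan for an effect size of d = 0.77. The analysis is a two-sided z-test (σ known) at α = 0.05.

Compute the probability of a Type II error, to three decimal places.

Noncentrality parameter: δ = d·√n = 0.77 × √16 = 3.0800
Two-sided α = 0.05 → critical value z_{0.025} = 1.960.
Power = Φ(δ − 1.960) + Φ(−δ − 1.960) = Φ(1.120) + Φ(-5.040) = 0.8687 + 0.0000 = 0.8687.
Type II error: β = 1 − power = 1 − 0.8687 = 0.1313.

β ≈ 0.131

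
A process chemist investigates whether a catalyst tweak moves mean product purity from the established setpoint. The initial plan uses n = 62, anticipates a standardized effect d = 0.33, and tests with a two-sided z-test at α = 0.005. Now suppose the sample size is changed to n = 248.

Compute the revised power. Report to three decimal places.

With n = 248: δ = d·√n = 0.33 × √248 = 5.1968. Critical value z_{0.0025} = 2.807.
Revised power = Φ(δ − 2.807) + Φ(−δ − 2.807) = Φ(2.390) + Φ(-8.004) = 0.9916 + 0.0000 = 0.9916.

Power ≈ 0.992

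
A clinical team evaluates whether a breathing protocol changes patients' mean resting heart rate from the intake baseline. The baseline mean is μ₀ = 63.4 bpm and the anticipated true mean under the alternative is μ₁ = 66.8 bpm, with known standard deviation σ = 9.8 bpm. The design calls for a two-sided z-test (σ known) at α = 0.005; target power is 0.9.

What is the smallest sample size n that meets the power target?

Standardized effect: d = |μ₁ − μ₀| / σ = |66.8 − 63.4| / 9.8 = 0.3469
Set Φ(δ − 2.807) = 0.9; then δ − 2.807 = Φ⁻¹(0.9) = 1.282, giving δ = 4.089.
(For δ > 0 the lower-tail rejection region contributes negligibly to power, so the one-term inversion is standard.)
δ = d·√n ⇒ n = (δ/d)² = (4.089 / 0.3469)² = 138.88.
Round up to the next whole unit.

n = 139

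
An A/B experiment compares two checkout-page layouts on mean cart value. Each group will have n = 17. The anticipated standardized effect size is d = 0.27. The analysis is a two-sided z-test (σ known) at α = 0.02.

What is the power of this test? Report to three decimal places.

Noncentrality parameter: δ = d·√(n/2) = 0.27 × √(17/2) = 0.7872
Critical value for a two-sided test at α = 0.02: z_{α/2} = 2.326.
Power = Φ(δ − 2.326) + Φ(−δ − 2.326) = Φ(-1.539) + Φ(-3.114) = 0.0619 + 0.0009 = 0.0628.

Power ≈ 0.063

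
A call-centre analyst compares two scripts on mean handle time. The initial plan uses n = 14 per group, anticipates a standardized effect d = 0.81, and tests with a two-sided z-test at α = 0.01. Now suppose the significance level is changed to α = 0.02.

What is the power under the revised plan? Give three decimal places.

δ = d·√(n/2) = 0.81 × √(14/2) = 2.1431 (unchanged). New critical value: z_{0.01} = 2.326.
Revised power = Φ(δ − 2.326) + Φ(−δ − 2.326) = Φ(-0.183) + Φ(-4.469) = 0.4273 + 0.0000 = 0.4273.

Power ≈ 0.427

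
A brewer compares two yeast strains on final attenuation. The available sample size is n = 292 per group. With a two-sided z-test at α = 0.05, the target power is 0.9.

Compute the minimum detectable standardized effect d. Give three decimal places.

Required noncentrality: δ = z_{0.025} + z_{0.10} = 1.960 + 1.282 = 3.242.
(The second rejection-region term Φ(−δ − z_{α/2}) is negligible and dropped.)
δ = d·√(n/2) ⇒ d = δ/√(n/2) = 3.242/√(292/2) = 0.2683.

d ≈ 0.268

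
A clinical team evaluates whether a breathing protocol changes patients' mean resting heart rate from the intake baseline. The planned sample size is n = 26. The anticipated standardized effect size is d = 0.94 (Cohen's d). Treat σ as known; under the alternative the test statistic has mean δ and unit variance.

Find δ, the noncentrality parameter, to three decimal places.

δ ≈ 4.793

δ = d·√n = 0.94 × √26 = 4.7931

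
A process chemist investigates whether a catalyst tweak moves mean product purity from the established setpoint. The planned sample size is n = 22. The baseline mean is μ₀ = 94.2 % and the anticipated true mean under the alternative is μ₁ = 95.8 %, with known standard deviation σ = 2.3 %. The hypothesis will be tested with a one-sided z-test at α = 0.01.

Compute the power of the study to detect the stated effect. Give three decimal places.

Standardized effect: d = |μ₁ − μ₀| / σ = |95.8 − 94.2| / 2.3 = 0.6957
Noncentrality parameter: δ = d·√n = 0.6957 × √22 = 3.2629
Critical value for a one-sided test at α = 0.01: z_α = 2.326.
Power = Φ(δ − 2.326) = Φ(0.937) = 0.8255.

Power ≈ 0.826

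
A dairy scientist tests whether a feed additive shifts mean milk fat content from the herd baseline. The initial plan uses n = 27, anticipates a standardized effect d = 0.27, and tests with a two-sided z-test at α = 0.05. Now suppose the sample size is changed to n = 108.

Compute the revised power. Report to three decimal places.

Power ≈ 0.801

With n = 108: δ = d·√n = 0.27 × √108 = 2.8059. Critical value z_{0.025} = 1.960.
Revised power = Φ(δ − 1.960) + Φ(−δ − 1.960) = Φ(0.846) + Φ(-4.766) = 0.8012 + 0.0000 = 0.8012.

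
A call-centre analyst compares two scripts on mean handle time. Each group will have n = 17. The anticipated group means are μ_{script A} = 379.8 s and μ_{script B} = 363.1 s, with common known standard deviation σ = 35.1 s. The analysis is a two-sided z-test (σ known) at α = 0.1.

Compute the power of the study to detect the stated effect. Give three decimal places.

Power ≈ 0.400

Standardized effect: d = |μ_{script A} − μ_{script B}| / σ = |379.8 − 363.1| / 35.1 = 0.4758
Noncentrality parameter: δ = d·√(n/2) = 0.4758 × √(17/2) = 1.3871
Critical value for a two-sided test at α = 0.1: z_{α/2} = 1.645.
Power = Φ(δ − 1.645) + Φ(−δ − 1.645) = Φ(-0.258) + Φ(-3.032) = 0.3983 + 0.0012 = 0.3995.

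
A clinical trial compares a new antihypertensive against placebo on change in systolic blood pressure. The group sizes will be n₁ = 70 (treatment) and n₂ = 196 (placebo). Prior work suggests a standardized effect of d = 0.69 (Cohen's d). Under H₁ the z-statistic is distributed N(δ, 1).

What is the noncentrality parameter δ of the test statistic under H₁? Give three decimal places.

δ ≈ 4.955

δ = d / √(1/n₁ + 1/n₂) = 0.69 / √(1/70 + 1/196) = 4.9555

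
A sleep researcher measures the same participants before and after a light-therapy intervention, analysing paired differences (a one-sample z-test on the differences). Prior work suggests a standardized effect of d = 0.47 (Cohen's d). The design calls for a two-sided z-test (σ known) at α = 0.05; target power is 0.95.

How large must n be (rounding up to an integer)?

Set Φ(δ − 1.960) = 0.95; then δ − 1.960 = Φ⁻¹(0.95) = 1.645, giving δ = 3.605.
(Ignoring the negligible lower-tail rejection probability gives the usual closed-form inversion.)
δ = d·√n ⇒ n = (δ/d)² = (3.605 / 0.47)² = 58.83.
Round up to the next whole unit.

n = 59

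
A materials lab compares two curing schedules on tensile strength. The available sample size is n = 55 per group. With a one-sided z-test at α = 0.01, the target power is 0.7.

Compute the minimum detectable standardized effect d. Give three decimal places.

d ≈ 0.544

Required noncentrality: δ = z_{0.01} + z_{0.30} = 2.326 + 0.524 = 2.851.
δ = d·√(n/2) ⇒ d = δ/√(n/2) = 2.851/√(55/2) = 0.5436.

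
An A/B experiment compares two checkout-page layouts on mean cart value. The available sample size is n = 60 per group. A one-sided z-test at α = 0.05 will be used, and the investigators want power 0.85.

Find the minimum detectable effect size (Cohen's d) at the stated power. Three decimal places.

Need Φ(δ − 1.645) = 0.85, so δ = 1.645 + 1.036 = 2.681.
δ = d·√(n/2) ⇒ d = δ/√(n/2) = 2.681/√(60/2) = 0.4895.

d ≈ 0.490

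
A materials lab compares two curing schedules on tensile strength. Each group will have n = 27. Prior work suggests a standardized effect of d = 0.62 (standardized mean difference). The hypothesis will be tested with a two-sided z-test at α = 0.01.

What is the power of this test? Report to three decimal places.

Noncentrality parameter: δ = d·√(n/2) = 0.62 × √(27/2) = 2.2780
Critical value for a two-sided test at α = 0.01: z_{α/2} = 2.576.
Power = Φ(δ − 2.576) + Φ(−δ − 2.576) = Φ(-0.298) + Φ(-4.854) = 0.3829 + 0.0000 = 0.3829.

Power ≈ 0.383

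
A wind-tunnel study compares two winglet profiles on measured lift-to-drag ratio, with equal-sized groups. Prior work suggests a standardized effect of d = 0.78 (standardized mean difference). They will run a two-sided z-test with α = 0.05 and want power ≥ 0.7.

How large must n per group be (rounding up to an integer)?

Set Φ(δ − 1.960) = 0.7; then δ − 1.960 = Φ⁻¹(0.7) = 0.524, giving δ = 2.484.
(For δ > 0 the lower-tail rejection region contributes negligibly to power, so the one-term inversion is standard.)
δ = d·√(n/2) ⇒ n = 2(δ/d)² = 2 × (2.484 / 0.78)² = 20.29.
Rounding up, n = 21 per group.

n = 21 per group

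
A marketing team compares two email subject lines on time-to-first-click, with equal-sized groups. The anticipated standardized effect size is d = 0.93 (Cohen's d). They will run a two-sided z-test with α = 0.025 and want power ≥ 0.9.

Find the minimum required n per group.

For power 0.9 need Φ(δ − z_{0.0125}) = 0.9, so δ = z_{0.0125} + z_{0.10} = 2.241 + 1.282 = 3.523.
(The Φ(−δ − z_{α/2}) term is vanishingly small for δ > 0 and is dropped in the standard sample-size formula.)
δ = d·√(n/2) ⇒ n = 2(δ/d)² = 2 × (3.523 / 0.93)² = 28.70.
Round up to the next whole unit.

n = 29 per group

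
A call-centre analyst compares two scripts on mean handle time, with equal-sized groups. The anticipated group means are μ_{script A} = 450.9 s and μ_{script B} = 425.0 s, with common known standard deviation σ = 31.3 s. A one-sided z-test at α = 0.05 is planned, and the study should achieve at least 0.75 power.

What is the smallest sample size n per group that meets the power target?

n = 16 per group

Standardized effect: d = |μ_{script A} − μ_{script B}| / σ = |450.9 − 425.0| / 31.3 = 0.8275
For power 0.75 need Φ(δ − z_{0.05}) = 0.75, so δ = z_{0.05} + z_{0.25} = 1.645 + 0.674 = 2.319.
δ = d·√(n/2) ⇒ n = 2(δ/d)² = 2 × (2.319 / 0.8275)² = 15.71.
Rounding up, n = 16 per group.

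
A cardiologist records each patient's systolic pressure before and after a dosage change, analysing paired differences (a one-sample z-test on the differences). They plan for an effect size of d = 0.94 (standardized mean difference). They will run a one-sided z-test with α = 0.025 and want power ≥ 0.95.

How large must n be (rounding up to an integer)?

n = 15

Set Φ(δ − 1.960) = 0.95; then δ − 1.960 = Φ⁻¹(0.95) = 1.645, giving δ = 3.605.
δ = d·√n ⇒ n = (δ/d)² = (3.605 / 0.94)² = 14.71.
Round up to the next whole unit.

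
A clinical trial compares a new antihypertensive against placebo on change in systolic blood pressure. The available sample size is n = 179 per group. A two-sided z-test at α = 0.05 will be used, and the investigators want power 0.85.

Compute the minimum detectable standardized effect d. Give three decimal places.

d ≈ 0.317

Need Φ(δ − 1.960) = 0.85, so δ = 1.960 + 1.036 = 2.996.
(Lower-tail contribution to power is negligible for δ > 0.)
δ = d·√(n/2) ⇒ d = δ/√(n/2) = 2.996/√(179/2) = 0.3167.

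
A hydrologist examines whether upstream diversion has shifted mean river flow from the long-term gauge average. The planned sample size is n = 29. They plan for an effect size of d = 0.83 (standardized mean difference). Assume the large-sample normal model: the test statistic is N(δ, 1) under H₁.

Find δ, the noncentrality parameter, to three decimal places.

The noncentrality parameter scales effect size by the design's sample-size factor: δ = d·√n = 0.83 × √29 = 4.4697

δ ≈ 4.470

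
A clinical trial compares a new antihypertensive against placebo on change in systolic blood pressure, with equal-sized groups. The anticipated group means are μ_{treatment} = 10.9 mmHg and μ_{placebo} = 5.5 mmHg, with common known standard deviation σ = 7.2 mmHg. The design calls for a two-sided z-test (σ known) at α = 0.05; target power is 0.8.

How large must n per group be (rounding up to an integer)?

n = 28 per group

Standardized effect: d = |μ_{treatment} − μ_{placebo}| / σ = |10.9 − 5.5| / 7.2 = 0.7500
For power 0.8 need Φ(δ − z_{0.025}) = 0.8, so δ = z_{0.025} + z_{0.20} = 1.960 + 0.842 = 2.802.
(Ignoring the negligible lower-tail rejection probability gives the usual closed-form inversion.)
δ = d·√(n/2) ⇒ n = 2(δ/d)² = 2 × (2.802 / 0.7500)² = 27.91.
Round up to the next whole unit.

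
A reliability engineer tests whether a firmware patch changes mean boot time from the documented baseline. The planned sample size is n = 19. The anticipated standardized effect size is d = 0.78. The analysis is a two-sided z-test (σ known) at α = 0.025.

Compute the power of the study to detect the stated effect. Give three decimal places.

Power ≈ 0.877

Noncentrality parameter: δ = d·√n = 0.78 × √19 = 3.3999
Critical value for a two-sided test at α = 0.025: z_{α/2} = 2.241.
Power = Φ(δ − 2.241) + Φ(−δ − 2.241) = Φ(1.159) + Φ(-5.641) = 0.8767 + 0.0000 = 0.8767.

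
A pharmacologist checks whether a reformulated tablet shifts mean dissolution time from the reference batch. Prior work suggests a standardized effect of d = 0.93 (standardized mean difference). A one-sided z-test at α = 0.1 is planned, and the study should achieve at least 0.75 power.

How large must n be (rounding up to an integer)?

Set Φ(δ − 1.282) = 0.75; then δ − 1.282 = Φ⁻¹(0.75) = 0.674, giving δ = 1.956.
δ = d·√n ⇒ n = (δ/d)² = (1.956 / 0.93)² = 4.42.
Round up to the next whole unit.

n = 5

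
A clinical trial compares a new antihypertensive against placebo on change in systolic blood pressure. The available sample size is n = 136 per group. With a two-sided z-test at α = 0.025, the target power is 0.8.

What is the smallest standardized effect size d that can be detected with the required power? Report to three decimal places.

d ≈ 0.374

Need Φ(δ − 2.241) = 0.8, so δ = 2.241 + 0.842 = 3.083.
(The second rejection-region term Φ(−δ − z_{α/2}) is negligible and dropped.)
δ = d·√(n/2) ⇒ d = δ/√(n/2) = 3.083/√(136/2) = 0.3739.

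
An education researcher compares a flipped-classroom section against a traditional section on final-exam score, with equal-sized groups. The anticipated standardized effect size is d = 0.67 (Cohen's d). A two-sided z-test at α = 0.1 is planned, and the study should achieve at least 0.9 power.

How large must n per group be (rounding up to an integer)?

Set Φ(δ − 1.645) = 0.9; then δ − 1.645 = Φ⁻¹(0.9) = 1.282, giving δ = 2.926.
(For δ > 0 the lower-tail rejection region contributes negligibly to power, so the one-term inversion is standard.)
δ = d·√(n/2) ⇒ n = 2(δ/d)² = 2 × (2.926 / 0.67)² = 38.15.
Rounding up, n = 39 per group.

n = 39 per group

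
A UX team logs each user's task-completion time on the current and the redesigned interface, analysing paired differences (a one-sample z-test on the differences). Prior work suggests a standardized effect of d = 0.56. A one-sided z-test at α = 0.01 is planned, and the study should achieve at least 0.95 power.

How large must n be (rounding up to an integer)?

Set Φ(δ − 2.326) = 0.95; then δ − 2.326 = Φ⁻¹(0.95) = 1.645, giving δ = 3.971.
δ = d·√n ⇒ n = (δ/d)² = (3.971 / 0.56)² = 50.29.
Round up to the next whole unit.

n = 51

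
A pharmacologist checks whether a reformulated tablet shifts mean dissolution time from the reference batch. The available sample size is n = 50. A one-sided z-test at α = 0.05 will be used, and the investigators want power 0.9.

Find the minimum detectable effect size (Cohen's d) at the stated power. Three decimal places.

d ≈ 0.414

Need Φ(δ − 1.645) = 0.9, so δ = 1.645 + 1.282 = 2.926.
δ = d·√n ⇒ d = δ/√n = 2.926/√50 = 0.4139.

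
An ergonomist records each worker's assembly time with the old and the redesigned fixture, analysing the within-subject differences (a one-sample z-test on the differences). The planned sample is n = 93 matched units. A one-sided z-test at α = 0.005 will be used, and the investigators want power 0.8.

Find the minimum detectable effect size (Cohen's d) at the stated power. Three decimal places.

d ≈ 0.354

Need Φ(δ − 2.576) = 0.8, so δ = 2.576 + 0.842 = 3.417.
δ = d·√n ⇒ d = δ/√n = 3.417/√93 = 0.3544.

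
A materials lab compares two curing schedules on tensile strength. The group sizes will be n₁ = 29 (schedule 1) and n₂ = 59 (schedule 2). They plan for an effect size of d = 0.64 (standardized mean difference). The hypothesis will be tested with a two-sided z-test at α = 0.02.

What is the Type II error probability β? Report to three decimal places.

β ≈ 0.310

Noncentrality parameter: δ = d / √(1/n₁ + 1/n₂) = 0.64 / √(1/29 + 1/59) = 2.8220
Two-sided α = 0.02 → critical value z_{0.01} = 2.326.
Power = Φ(δ − 2.326) + Φ(−δ − 2.326) = Φ(0.496) + Φ(-5.148) = 0.6899 + 0.0000 = 0.6899.
Type II error: β = 1 − power = 1 − 0.6899 = 0.3101.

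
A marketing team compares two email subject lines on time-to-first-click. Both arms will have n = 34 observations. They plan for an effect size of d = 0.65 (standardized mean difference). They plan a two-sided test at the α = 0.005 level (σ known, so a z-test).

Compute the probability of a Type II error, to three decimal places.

β ≈ 0.551

Noncentrality parameter: δ = d·√(n/2) = 0.65 × √(34/2) = 2.6800
Two-sided α = 0.005 → critical value z_{0.0025} = 2.807.
Power = Φ(δ − 2.807) + Φ(−δ − 2.807) = Φ(-0.127) + Φ(-5.487) = 0.4495 + 0.0000 = 0.4495.
Type II error: β = 1 − power = 1 − 0.4495 = 0.5505.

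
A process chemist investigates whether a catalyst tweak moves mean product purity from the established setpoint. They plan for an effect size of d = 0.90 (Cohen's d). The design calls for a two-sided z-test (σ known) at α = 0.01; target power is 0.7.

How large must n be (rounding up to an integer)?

n = 12

For power 0.7 need Φ(δ − z_{0.005}) = 0.7, so δ = z_{0.005} + z_{0.30} = 2.576 + 0.524 = 3.100.
(Ignoring the negligible lower-tail rejection probability gives the usual closed-form inversion.)
δ = d·√n ⇒ n = (δ/d)² = (3.100 / 0.90)² = 11.87.
Rounding up, n = 12.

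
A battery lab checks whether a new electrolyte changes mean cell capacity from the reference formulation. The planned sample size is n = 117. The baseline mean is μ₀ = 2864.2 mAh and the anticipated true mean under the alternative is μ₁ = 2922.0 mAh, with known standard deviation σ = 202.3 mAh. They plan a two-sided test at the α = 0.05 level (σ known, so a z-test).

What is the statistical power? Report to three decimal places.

Power ≈ 0.871

Standardized effect: d = |μ₁ − μ₀| / σ = |2922.0 − 2864.2| / 202.3 = 0.2857
Noncentrality parameter: δ = d·√n = 0.2857 × √117 = 3.0905
Two-sided α = 0.05 → critical value z_{0.025} = 1.960.
Power = Φ(δ − 1.960) + Φ(−δ − 1.960) = Φ(1.131) + Φ(-5.050) = 0.8709 + 0.0000 = 0.8709.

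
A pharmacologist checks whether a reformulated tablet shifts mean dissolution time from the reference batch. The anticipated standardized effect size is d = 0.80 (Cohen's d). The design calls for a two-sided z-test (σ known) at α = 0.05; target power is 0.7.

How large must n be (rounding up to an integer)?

n = 10

For power 0.7 need Φ(δ − z_{0.025}) = 0.7, so δ = z_{0.025} + z_{0.30} = 1.960 + 0.524 = 2.484.
(Ignoring the negligible lower-tail rejection probability gives the usual closed-form inversion.)
δ = d·√n ⇒ n = (δ/d)² = (2.484 / 0.80)² = 9.64.
Round up to the next whole unit.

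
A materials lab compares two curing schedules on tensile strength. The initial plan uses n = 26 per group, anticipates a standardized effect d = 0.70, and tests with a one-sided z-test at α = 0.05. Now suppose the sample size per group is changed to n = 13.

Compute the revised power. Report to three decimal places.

With n = 13 per group: δ = d·√(n/2) = 0.70 × √(13/2) = 1.7847. Critical value z_{0.05} = 1.645.
Revised power = Φ(δ − 1.645) = Φ(0.140) = 0.5556.

Power ≈ 0.556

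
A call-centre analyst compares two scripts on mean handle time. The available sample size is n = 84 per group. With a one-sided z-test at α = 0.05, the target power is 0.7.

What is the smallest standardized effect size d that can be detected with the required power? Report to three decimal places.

Required noncentrality: δ = z_{0.05} + z_{0.30} = 1.645 + 0.524 = 2.169.
δ = d·√(n/2) ⇒ d = δ/√(n/2) = 2.169/√(84/2) = 0.3347.

d ≈ 0.335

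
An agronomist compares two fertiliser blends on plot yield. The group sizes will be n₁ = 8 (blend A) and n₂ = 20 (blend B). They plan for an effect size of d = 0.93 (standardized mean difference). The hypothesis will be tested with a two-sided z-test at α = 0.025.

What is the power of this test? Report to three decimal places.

Noncentrality parameter: δ = d / √(1/n₁ + 1/n₂) = 0.93 / √(1/8 + 1/20) = 2.2231
Critical value for a two-sided test at α = 0.025: z_{α/2} = 2.241.
Power = Φ(δ − 2.241) + Φ(−δ − 2.241) = Φ(-0.018) + Φ(-4.465) = 0.4927 + 0.0000 = 0.4927.

Power ≈ 0.493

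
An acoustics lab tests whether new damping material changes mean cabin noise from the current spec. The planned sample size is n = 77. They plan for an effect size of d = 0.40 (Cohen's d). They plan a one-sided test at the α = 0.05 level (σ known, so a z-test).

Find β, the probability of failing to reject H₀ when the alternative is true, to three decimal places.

β ≈ 0.031

Noncentrality parameter: δ = d·√n = 0.40 × √77 = 3.5100
Critical value for a one-sided test at α = 0.05: z_α = 1.645.
Power = Φ(δ − 1.645) = Φ(1.865) = 0.9689.
Type II error: β = 1 − power = 1 − 0.9689 = 0.0311.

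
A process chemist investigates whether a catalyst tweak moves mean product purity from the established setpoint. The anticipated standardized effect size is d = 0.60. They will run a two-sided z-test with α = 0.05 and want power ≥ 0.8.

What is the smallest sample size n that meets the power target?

Set Φ(δ − 1.960) = 0.8; then δ − 1.960 = Φ⁻¹(0.8) = 0.842, giving δ = 2.802.
(For δ > 0 the lower-tail rejection region contributes negligibly to power, so the one-term inversion is standard.)
δ = d·√n ⇒ n = (δ/d)² = (2.802 / 0.60)² = 21.80.
Round up to the next whole unit.

n = 22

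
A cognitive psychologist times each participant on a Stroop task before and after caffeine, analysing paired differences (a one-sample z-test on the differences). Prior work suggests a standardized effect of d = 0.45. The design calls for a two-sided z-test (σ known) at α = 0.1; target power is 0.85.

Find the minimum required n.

For power 0.85 need Φ(δ − z_{0.05}) = 0.85, so δ = z_{0.05} + z_{0.15} = 1.645 + 1.036 = 2.681.
(Ignoring the negligible lower-tail rejection probability gives the usual closed-form inversion.)
δ = d·√n ⇒ n = (δ/d)² = (2.681 / 0.45)² = 35.50.
Rounding up, n = 36.

n = 36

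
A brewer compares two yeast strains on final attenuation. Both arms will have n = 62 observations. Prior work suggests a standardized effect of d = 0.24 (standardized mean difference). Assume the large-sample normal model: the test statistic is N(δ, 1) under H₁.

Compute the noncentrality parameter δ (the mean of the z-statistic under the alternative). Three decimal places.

δ ≈ 1.336

The noncentrality parameter scales effect size by the design's sample-size factor: δ = d·√(n/2) = 0.24 × √(62/2) = 1.3363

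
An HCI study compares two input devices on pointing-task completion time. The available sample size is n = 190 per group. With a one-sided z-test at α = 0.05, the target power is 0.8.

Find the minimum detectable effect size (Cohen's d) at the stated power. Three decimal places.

Required noncentrality: δ = z_{0.05} + z_{0.20} = 1.645 + 0.842 = 2.486.
δ = d·√(n/2) ⇒ d = δ/√(n/2) = 2.486/√(190/2) = 0.2551.

d ≈ 0.255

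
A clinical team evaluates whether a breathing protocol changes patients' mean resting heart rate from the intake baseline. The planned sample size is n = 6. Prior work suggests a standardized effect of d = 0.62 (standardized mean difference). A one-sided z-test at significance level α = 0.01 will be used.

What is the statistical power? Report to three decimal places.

Noncentrality parameter: δ = d·√n = 0.62 × √6 = 1.5187
Critical value for a one-sided test at α = 0.01: z_α = 2.326.
Power = P(Z > 2.326 − δ) = Φ(-0.808) = 0.2096.

Power ≈ 0.210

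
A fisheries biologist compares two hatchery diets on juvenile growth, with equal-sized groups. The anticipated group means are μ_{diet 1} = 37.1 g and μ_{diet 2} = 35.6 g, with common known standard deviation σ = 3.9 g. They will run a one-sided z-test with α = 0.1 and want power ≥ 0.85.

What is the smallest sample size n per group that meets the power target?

n = 73 per group

Standardized effect: d = |μ_{diet 1} − μ_{diet 2}| / σ = |37.1 − 35.6| / 3.9 = 0.3846
Set Φ(δ − 1.282) = 0.85; then δ − 1.282 = Φ⁻¹(0.85) = 1.036, giving δ = 2.318.
δ = d·√(n/2) ⇒ n = 2(δ/d)² = 2 × (2.318 / 0.3846)² = 72.64.
Round up to the next whole unit.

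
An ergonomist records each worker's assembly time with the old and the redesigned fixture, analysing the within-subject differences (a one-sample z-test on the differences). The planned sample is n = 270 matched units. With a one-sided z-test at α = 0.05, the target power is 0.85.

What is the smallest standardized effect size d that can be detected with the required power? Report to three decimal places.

d ≈ 0.163

Required noncentrality: δ = z_{0.05} + z_{0.15} = 1.645 + 1.036 = 2.681.
δ = d·√n ⇒ d = δ/√n = 2.681/√270 = 0.1632.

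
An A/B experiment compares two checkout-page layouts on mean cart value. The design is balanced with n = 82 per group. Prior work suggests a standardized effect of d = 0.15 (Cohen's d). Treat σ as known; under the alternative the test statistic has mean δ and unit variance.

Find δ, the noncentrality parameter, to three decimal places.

δ = d·√(n/2) = 0.15 × √(82/2) = 0.9605

δ ≈ 0.960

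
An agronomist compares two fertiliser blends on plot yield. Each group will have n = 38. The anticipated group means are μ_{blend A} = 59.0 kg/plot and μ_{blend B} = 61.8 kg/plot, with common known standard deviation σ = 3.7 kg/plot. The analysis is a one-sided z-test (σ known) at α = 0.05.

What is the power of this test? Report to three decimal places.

Standardized effect: d = |μ_{blend A} − μ_{blend B}| / σ = |59.0 − 61.8| / 3.7 = 0.7568
Noncentrality parameter: δ = d·√(n/2) = 0.7568 × √(38/2) = 3.2986
One-sided α = 0.05 → critical value z_{0.05} = 1.645.
Power = P(Z > 1.645 − δ) = Φ(1.654) = 0.9509.

Power ≈ 0.951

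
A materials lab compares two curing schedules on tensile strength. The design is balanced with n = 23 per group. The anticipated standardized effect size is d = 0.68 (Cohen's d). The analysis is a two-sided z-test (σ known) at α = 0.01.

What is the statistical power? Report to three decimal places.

Power ≈ 0.394

Noncentrality parameter: δ = d·√(n/2) = 0.68 × √(23/2) = 2.3060
Two-sided α = 0.01 → critical value z_{0.005} = 2.576.
Power = Φ(δ − 2.576) + Φ(−δ − 2.576) = Φ(-0.270) + Φ(-4.882) = 0.3936 + 0.0000 = 0.3936.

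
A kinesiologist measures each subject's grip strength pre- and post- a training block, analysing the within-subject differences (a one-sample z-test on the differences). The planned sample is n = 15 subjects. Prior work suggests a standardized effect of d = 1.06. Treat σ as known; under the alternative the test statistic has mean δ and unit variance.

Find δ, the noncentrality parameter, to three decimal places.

δ ≈ 4.105

δ = d·√n = 1.06 × √15 = 4.1054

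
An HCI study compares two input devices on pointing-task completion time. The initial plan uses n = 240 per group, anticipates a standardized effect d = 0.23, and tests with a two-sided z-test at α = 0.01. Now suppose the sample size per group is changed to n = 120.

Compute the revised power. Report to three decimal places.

With n = 120 per group: δ = d·√(n/2) = 0.23 × √(120/2) = 1.7816. Critical value z_{0.005} = 2.576.
Revised power = Φ(δ − 2.576) + Φ(−δ − 2.576) = Φ(-0.794) + Φ(-4.357) = 0.2135 + 0.0000 = 0.2135.

Power ≈ 0.214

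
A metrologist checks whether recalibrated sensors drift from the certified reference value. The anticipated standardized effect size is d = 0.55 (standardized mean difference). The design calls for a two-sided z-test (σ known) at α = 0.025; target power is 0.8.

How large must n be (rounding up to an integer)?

Set Φ(δ − 2.241) = 0.8; then δ − 2.241 = Φ⁻¹(0.8) = 0.842, giving δ = 3.083.
(Ignoring the negligible lower-tail rejection probability gives the usual closed-form inversion.)
δ = d·√n ⇒ n = (δ/d)² = (3.083 / 0.55)² = 31.42.
Round up to the next whole unit.

n = 32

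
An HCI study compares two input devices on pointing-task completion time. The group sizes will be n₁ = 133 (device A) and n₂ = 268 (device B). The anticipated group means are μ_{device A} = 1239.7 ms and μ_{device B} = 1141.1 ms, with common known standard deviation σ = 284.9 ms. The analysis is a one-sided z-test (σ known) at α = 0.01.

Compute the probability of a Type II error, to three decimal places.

Standardized effect: d = |μ_{device A} − μ_{device B}| / σ = |1239.7 − 1141.1| / 284.9 = 0.3461
Noncentrality parameter: δ = d / √(1/n₁ + 1/n₂) = 0.3461 / √(1/133 + 1/268) = 3.2629
One-sided α = 0.01 → critical value z_{0.01} = 2.326.
Power = P(Z > 2.326 − δ) = Φ(0.937) = 0.8255.
Type II error: β = 1 − power = 1 − 0.8255 = 0.1745.

β ≈ 0.174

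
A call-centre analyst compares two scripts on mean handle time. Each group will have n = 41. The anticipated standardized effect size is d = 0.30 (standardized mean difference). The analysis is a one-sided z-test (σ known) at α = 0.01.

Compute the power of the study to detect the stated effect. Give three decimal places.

Power ≈ 0.167

Noncentrality parameter: δ = d·√(n/2) = 0.30 × √(41/2) = 1.3583
One-sided α = 0.01 → critical value z_{0.01} = 2.326.
Power = P(Z > 2.326 − δ) = Φ(-0.968) = 0.1665.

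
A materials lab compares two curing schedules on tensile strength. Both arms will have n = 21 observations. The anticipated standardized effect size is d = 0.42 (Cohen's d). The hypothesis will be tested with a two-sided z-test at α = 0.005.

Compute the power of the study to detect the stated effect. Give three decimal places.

Noncentrality parameter: δ = d·√(n/2) = 0.42 × √(21/2) = 1.3610
Two-sided α = 0.005 → critical value z_{0.0025} = 2.807.
Power = Φ(δ − 2.807) + Φ(−δ − 2.807) = Φ(-1.446) + Φ(-4.168) = 0.0741 + 0.0000 = 0.0741.

Power ≈ 0.074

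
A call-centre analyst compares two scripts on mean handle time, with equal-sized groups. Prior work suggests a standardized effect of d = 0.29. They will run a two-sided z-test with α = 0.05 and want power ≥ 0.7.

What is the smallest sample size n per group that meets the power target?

n = 147 per group

Set Φ(δ − 1.960) = 0.7; then δ − 1.960 = Φ⁻¹(0.7) = 0.524, giving δ = 2.484.
(For δ > 0 the lower-tail rejection region contributes negligibly to power, so the one-term inversion is standard.)
δ = d·√(n/2) ⇒ n = 2(δ/d)² = 2 × (2.484 / 0.29)² = 146.78.
Rounding up, n = 147 per group.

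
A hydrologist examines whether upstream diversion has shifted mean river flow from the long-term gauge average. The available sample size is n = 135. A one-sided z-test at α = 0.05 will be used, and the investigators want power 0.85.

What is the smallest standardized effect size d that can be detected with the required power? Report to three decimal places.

Required noncentrality: δ = z_{0.05} + z_{0.15} = 1.645 + 1.036 = 2.681.
δ = d·√n ⇒ d = δ/√n = 2.681/√135 = 0.2308.

d ≈ 0.231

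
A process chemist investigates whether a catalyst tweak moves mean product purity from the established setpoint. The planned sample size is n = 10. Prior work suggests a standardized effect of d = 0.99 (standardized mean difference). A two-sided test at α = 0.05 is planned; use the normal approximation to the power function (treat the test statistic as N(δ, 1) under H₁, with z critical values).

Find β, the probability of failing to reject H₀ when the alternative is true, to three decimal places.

Noncentrality parameter: δ = d·√n = 0.99 × √10 = 3.1307
Critical value for a two-sided test at α = 0.05: z_{α/2} = 1.960.
Power = Φ(δ − 1.960) + Φ(−δ − 1.960) = Φ(1.171) + Φ(-5.091) = 0.8791 + 0.0000 = 0.8791.
Type II error: β = 1 − power = 1 − 0.8791 = 0.1209.

β ≈ 0.121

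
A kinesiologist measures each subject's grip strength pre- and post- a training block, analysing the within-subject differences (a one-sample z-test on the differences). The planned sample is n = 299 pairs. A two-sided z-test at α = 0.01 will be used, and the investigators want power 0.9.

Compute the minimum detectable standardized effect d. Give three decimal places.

d ≈ 0.223

Need Φ(δ − 2.576) = 0.9, so δ = 2.576 + 1.282 = 3.857.
(The second rejection-region term Φ(−δ − z_{α/2}) is negligible and dropped.)
δ = d·√n ⇒ d = δ/√n = 3.857/√299 = 0.2231.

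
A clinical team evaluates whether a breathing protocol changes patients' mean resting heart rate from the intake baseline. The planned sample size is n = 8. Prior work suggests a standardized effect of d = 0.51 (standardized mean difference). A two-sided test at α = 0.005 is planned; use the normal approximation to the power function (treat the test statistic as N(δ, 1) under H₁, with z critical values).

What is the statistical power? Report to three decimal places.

Noncentrality parameter: δ = d·√n = 0.51 × √8 = 1.4425
Critical value for a two-sided test at α = 0.005: z_{α/2} = 2.807.
Power = Φ(δ − 2.807) + Φ(−δ − 2.807) = Φ(-1.365) + Φ(-4.250) = 0.0862 + 0.0000 = 0.0862.

Power ≈ 0.086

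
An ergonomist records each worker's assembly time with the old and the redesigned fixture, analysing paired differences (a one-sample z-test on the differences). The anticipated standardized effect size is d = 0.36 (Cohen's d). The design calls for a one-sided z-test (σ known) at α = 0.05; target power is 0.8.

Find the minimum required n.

Set Φ(δ − 1.645) = 0.8; then δ − 1.645 = Φ⁻¹(0.8) = 0.842, giving δ = 2.486.
δ = d·√n ⇒ n = (δ/d)² = (2.486 / 0.36)² = 47.70.
Round up to the next whole unit.

n = 48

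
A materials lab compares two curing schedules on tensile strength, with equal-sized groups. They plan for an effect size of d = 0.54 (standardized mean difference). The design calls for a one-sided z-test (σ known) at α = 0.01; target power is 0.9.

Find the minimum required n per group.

n = 90 per group

Set Φ(δ − 2.326) = 0.9; then δ − 2.326 = Φ⁻¹(0.9) = 1.282, giving δ = 3.608.
δ = d·√(n/2) ⇒ n = 2(δ/d)² = 2 × (3.608 / 0.54)² = 89.28.
Round up to the next whole unit.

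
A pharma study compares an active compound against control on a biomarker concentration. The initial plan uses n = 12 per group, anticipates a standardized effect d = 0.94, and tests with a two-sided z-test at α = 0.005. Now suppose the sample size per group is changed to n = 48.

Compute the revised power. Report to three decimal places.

With n = 48 per group: δ = d·√(n/2) = 0.94 × √(48/2) = 4.6050. Critical value z_{0.0025} = 2.807.
Revised power = Φ(δ − 2.807) + Φ(−δ − 2.807) = Φ(1.798) + Φ(-7.412) = 0.9639 + 0.0000 = 0.9639.

Power ≈ 0.964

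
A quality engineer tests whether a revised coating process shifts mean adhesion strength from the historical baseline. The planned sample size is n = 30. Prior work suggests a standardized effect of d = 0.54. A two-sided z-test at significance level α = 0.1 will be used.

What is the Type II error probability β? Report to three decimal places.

β ≈ 0.095

Noncentrality parameter: δ = d·√n = 0.54 × √30 = 2.9577
Two-sided α = 0.1 → critical value z_{0.05} = 1.645.
Power = Φ(δ − 1.645) + Φ(−δ − 1.645) = Φ(1.313) + Φ(-4.603) = 0.9054 + 0.0000 = 0.9054.
Type II error: β = 1 − power = 1 − 0.9054 = 0.0946.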